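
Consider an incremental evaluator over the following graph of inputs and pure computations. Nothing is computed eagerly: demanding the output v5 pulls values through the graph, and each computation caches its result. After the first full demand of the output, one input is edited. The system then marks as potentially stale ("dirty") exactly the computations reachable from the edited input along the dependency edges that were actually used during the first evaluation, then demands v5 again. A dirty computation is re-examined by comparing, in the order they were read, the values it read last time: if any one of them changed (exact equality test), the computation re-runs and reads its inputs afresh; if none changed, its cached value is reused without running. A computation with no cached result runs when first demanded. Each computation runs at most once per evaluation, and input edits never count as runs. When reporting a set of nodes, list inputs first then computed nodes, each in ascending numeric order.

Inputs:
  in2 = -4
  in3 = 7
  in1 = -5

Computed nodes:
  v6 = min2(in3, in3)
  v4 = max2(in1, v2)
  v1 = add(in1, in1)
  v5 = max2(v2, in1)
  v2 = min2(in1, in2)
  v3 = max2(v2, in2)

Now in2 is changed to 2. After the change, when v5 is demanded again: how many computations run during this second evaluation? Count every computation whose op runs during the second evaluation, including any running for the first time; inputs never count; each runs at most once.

Run set: v2 (1 run).
The important point: v2 recomputes to an identical value, and the output ends up unchanged.

Initial pass — values computed on the first demand:
  v2 = min2(-5, -4) = -5
  v5 = max2(-5, -5) = -5

Second demand — change propagation:
  v2: re-runs because in2 -4->2; new result -5 (unchanged).
  v5: re-examined; everything it read last time is the same (v2 unchanged, in1 unchanged) — cache -5 kept, no run.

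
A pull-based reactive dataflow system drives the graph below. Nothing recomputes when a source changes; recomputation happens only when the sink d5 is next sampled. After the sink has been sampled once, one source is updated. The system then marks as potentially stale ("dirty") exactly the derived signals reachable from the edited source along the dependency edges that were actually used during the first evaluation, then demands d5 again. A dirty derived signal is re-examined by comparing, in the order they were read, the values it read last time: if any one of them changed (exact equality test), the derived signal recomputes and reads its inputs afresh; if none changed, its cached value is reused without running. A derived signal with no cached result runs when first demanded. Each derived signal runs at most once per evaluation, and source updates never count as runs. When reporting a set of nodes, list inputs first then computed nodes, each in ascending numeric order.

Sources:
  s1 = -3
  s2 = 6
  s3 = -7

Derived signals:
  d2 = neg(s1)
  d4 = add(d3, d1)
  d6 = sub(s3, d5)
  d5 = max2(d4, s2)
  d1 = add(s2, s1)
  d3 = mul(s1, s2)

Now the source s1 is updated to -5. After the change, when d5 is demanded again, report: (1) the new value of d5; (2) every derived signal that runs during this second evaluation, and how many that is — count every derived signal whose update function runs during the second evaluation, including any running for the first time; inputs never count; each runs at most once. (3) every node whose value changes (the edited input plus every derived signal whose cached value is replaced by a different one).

First evaluation (everything demanded from the output):
  d1 = add(6, -3) = 3
  d3 = mul(-3, 6) = -18
  d4 = add(-18, 3) = -15
  d5 = max2(-15, 6) = 6

Propagation after the edit:
  d1: runs — s1 -3->-5; result 1.
  d3: runs — s1 -3->-5; result -30.
  d4: runs — d3 -18->-30; d1 3->1; result -29.
  d5: runs — d4 -15->-29; result 6 (same value as before).

New value of d5: 6.
Derived signals that run: d1, d3, d4, d5 — 4 in total.
Values that change: s1, d1, d3, d4.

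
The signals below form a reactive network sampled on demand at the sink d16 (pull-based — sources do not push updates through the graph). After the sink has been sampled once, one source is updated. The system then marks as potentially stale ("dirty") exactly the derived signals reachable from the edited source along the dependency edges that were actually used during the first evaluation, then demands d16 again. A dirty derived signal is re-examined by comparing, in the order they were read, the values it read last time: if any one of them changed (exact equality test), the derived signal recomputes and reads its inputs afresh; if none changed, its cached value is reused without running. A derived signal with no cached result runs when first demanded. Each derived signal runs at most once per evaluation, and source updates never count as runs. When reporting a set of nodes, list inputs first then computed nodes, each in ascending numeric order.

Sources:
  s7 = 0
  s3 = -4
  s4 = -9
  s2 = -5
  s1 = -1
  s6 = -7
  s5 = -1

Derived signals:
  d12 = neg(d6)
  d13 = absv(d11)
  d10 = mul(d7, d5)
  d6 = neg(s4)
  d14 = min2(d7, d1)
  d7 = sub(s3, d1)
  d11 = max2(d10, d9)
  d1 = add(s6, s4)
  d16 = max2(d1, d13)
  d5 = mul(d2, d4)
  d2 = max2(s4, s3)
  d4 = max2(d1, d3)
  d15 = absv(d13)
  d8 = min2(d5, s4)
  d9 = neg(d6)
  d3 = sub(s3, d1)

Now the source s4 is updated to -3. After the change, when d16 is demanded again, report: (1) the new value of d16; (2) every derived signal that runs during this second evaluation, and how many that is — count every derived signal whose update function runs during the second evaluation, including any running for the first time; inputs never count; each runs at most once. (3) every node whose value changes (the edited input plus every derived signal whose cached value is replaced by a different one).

d16 now evaluates to 3.
Run set: d1, d2, d3, d4, d5, d6, d7, d9, d10, d11, d13, d16 (12 run).
Changed values: s4, d1, d2, d3, d4, d5, d6, d7, d9, d10, d11, d13, d16.

Initial pass — values computed on the first demand:
  d1 = add(-7, -9) = -16
  d2 = max2(-9, -4) = -4
  d3 = sub(-4, -16) = 12
  d4 = max2(-16, 12) = 12
  d5 = mul(-4, 12) = -48
  d6 = neg(-9) = 9
  d7 = sub(-4, -16) = 12
  d9 = neg(9) = -9
  d10 = mul(12, -48) = -576
  d11 = max2(-576, -9) = -9
  d13 = absv(-9) = 9
  d16 = max2(-16, 9) = 9

Second demand — change propagation:
  d1: re-runs because s4 -9->-3; new result -10.
  d2: re-runs because s4 -9->-3; new result -3.
  d3: re-runs because d1 -16->-10; new result 6.
  d4: re-runs because d1 -16->-10; d3 12->6; new result 6.
  d5: re-runs because d2 -4->-3; d4 12->6; new result -18.
  d6: re-runs because s4 -9->-3; new result 3.
  d7: re-runs because d1 -16->-10; new result 6.
  d9: re-runs because d6 9->3; new result -3.
  d10: re-runs because d7 12->6; d5 -48->-18; new result -108.
  d11: re-runs because d10 -576->-108; d9 -9->-3; new result -3.
  d13: re-runs because d11 -9->-3; new result 3.
  d16: re-runs because d1 -16->-10; d13 9->3; new result 3.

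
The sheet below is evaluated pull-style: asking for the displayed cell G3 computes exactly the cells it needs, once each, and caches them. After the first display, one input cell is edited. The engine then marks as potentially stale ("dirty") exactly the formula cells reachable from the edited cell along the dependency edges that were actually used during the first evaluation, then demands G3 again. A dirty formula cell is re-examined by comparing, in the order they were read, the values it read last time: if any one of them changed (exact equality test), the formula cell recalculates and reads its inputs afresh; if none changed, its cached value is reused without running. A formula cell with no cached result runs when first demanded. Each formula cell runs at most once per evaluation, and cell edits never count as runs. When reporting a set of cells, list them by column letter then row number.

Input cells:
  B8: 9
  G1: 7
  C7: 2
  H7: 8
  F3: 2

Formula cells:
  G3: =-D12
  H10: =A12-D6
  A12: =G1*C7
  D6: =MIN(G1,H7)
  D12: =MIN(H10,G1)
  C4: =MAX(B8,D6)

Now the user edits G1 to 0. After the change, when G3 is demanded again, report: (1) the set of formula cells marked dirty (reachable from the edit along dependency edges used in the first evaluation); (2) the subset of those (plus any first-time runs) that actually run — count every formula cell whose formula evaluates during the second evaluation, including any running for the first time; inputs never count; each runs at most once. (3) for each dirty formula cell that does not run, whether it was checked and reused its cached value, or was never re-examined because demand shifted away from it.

The edit dirties: A12, D6, D12, G3, H10.
5 formula cells run: A12, D6, D12, G3, H10.
No dirty formula cell escaped a run.

First demand of the output computes:
  A12 = 7 * 2 = 14
  D6 = MIN(7, 8) = 7
  H10 = 14 - 7 = 7
  D12 = MIN(7, 7) = 7
  G3 = -(7) = -7

After the edit, cleaning proceeds:
  A12: a read changed (G1 7->0) — executes, giving 0.
  D6: a read changed (G1 7->0) — executes, giving 0.
  H10: a read changed (A12 14->0; D6 7->0) — executes, giving 0.
  D12: a read changed (H10 7->0; G1 7->0) — executes, giving 0.
  G3: a read changed (D12 7->0) — executes, giving 0.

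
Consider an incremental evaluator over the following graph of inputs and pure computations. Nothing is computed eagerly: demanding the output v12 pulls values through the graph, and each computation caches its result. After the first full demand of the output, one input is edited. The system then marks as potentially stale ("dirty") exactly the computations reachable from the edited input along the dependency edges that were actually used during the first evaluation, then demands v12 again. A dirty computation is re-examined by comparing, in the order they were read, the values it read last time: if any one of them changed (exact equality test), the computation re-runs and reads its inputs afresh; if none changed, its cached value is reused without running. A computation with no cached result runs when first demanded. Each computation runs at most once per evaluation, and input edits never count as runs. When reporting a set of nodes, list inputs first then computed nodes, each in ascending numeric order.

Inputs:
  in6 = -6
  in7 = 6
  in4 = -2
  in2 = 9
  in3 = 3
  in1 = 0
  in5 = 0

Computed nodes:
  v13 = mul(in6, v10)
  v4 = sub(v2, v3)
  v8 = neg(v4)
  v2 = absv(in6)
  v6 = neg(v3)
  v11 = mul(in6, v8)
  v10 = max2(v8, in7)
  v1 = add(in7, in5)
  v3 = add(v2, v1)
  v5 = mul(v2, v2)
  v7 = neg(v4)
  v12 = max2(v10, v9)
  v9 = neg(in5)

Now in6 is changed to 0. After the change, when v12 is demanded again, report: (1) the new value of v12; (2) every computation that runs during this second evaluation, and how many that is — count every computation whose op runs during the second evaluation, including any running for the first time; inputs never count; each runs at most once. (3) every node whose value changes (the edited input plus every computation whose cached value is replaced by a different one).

v12 now evaluates to 6.
Run set: v2, v3, v4 (3 run).
Changed values: in6, v2, v3.
The important point: v4 recomputes to an identical value, and the output ends up unchanged.

Initial pass — values computed on the first demand:
  v1 = add(6, 0) = 6
  v2 = absv(-6) = 6
  v3 = add(6, 6) = 12
  v4 = sub(6, 12) = -6
  v8 = neg(-6) = 6
  v9 = neg(0) = 0
  v10 = max2(6, 6) = 6
  v12 = max2(6, 0) = 6

Second demand — change propagation:
  v2: re-runs because in6 -6->0; new result 0.
  v3: re-runs because v2 6->0; new result 6.
  v4: re-runs because v2 6->0; v3 12->6; new result -6 (unchanged).
  v8: re-examined; everything it read last time is the same (v4 unchanged) — cache 6 kept, no run.
  v10: re-examined; everything it read last time is the same (v8 unchanged, in7 unchanged) — cache 6 kept, no run.
  v12: re-examined; everything it read last time is the same (v10 unchanged, v9 unchanged) — cache 6 kept, no run.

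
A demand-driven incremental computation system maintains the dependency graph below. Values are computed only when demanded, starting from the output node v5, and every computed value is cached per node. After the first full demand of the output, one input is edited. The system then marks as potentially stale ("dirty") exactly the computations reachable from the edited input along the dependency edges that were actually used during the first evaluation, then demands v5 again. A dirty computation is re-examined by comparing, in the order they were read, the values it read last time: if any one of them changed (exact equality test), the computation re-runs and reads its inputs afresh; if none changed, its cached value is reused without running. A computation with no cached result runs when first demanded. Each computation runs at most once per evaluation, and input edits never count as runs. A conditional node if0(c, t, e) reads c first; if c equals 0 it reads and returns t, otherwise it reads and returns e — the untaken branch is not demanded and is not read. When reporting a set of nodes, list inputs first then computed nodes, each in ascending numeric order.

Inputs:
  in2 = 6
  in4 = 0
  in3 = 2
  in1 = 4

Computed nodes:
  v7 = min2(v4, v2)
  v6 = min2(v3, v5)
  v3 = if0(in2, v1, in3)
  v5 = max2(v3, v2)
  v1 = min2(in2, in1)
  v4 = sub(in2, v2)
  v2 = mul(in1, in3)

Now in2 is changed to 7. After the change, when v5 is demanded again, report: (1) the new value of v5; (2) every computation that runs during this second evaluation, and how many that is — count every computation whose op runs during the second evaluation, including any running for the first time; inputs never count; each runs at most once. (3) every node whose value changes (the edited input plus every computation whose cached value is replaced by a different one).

New value of v5: 8.
Computations that run: v3 — 1 in total.
Values that change: in2.
Key observation: the change is absorbed at v3 — it re-runs but produces the same value, and the output's value is unchanged.

First evaluation (everything demanded from the output):
  v2 = mul(4, 2) = 8
  v3 = if0(in2=6 -> else branch in3) = 2
  v5 = max2(2, 8) = 8

Propagation after the edit:
  v3: runs — in2 6->7; result 2 (same value as before).
  v5: checked — values it read are unchanged (v3 unchanged, v2 unchanged); reused cached 8 without running.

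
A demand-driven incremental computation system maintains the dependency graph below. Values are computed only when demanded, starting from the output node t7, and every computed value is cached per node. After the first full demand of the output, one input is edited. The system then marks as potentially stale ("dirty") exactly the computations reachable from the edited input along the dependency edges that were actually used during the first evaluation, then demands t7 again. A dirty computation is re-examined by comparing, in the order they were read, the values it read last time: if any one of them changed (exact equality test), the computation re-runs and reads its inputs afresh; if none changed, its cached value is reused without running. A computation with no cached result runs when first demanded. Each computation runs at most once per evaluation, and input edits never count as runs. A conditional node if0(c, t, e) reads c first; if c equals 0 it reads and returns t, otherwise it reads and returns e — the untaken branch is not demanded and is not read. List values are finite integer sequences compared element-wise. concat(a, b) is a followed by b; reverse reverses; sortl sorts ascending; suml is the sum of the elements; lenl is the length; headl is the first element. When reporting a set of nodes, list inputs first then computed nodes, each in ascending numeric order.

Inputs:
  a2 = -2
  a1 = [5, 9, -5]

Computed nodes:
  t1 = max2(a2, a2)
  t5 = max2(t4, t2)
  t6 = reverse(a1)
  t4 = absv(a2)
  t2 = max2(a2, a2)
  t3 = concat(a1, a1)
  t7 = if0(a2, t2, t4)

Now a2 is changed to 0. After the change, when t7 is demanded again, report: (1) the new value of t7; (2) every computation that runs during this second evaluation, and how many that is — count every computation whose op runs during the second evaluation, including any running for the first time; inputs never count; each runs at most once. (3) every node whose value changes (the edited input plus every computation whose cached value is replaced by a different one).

New value of t7: 0.
Computations that run: t2, t7 — 2 in total.
Values that change: a2, t7.
Key observation: a condition flipped, so demand moved to the other branch — t4 is never re-examined.

First evaluation (everything demanded from the output):
  t4 = absv(-2) = 2
  t7 = if0(a2=-2 -> else branch t4) = 2

Propagation after the edit:
  t2: demanded for the first time — runs, produces 0.
  t4: marked dirty but never re-examined — demand shifted away from it.
  t7: runs — a2 -2->0; result 0.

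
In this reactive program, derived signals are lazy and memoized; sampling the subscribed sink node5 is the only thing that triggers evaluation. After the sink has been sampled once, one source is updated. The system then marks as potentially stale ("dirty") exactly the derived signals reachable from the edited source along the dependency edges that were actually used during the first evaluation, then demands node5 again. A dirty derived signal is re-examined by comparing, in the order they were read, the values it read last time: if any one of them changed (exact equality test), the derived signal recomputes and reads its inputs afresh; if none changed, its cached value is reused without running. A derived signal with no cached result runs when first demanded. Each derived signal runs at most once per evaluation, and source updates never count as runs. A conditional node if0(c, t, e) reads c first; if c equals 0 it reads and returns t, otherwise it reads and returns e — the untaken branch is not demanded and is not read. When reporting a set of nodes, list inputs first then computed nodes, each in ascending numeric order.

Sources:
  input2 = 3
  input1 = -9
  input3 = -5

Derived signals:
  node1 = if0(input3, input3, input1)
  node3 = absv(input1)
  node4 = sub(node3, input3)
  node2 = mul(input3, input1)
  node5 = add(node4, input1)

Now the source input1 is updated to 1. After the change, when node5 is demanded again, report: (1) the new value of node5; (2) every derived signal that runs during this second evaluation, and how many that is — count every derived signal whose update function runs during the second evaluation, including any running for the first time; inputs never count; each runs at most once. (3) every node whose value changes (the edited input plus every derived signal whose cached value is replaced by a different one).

First demand of the output computes:
  node3 = absv(-9) = 9
  node4 = sub(9, -5) = 14
  node5 = add(14, -9) = 5

After the edit, cleaning proceeds:
  node3: a read changed (input1 -9->1) — executes, giving 1.
  node4: a read changed (node3 9->1) — executes, giving 6.
  node5: a read changed (node4 14->6; input1 -9->1) — executes, giving 7.

Demanding node5 again yields 7.
3 derived signals run: node3, node4, node5.
The nodes whose values change: input1, node3, node4, node5.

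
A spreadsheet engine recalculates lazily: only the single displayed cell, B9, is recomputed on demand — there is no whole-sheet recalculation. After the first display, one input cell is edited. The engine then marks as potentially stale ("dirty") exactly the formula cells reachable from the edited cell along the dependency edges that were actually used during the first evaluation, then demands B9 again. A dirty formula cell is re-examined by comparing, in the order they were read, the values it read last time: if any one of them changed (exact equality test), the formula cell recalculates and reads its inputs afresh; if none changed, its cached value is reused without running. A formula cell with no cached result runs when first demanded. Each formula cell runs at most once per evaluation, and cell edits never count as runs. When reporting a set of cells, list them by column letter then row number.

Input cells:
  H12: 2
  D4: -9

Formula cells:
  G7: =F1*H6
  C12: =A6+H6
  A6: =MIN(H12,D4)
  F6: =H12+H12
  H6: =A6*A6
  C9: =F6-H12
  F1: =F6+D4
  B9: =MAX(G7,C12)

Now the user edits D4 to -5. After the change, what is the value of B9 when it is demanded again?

First evaluation (everything demanded from the output):
  A6 = MIN(2, -9) = -9
  F6 = 2 + 2 = 4
  F1 = 4 + -9 = -5
  H6 = -9 * -9 = 81
  C12 = -9 + 81 = 72
  G7 = -5 * 81 = -405
  B9 = MAX(-405, 72) = 72

Propagation after the edit:
  A6: runs — D4 -9->-5; result -5.
  F1: runs — D4 -9->-5; result -1.
  H6: runs — A6 -9->-5; A6 -9->-5; result 25.
  C12: runs — A6 -9->-5; H6 81->25; result 20.
  G7: runs — F1 -5->-1; H6 81->25; result -25.
  B9: runs — G7 -405->-25; C12 72->20; result 20.

New value of B9: 20.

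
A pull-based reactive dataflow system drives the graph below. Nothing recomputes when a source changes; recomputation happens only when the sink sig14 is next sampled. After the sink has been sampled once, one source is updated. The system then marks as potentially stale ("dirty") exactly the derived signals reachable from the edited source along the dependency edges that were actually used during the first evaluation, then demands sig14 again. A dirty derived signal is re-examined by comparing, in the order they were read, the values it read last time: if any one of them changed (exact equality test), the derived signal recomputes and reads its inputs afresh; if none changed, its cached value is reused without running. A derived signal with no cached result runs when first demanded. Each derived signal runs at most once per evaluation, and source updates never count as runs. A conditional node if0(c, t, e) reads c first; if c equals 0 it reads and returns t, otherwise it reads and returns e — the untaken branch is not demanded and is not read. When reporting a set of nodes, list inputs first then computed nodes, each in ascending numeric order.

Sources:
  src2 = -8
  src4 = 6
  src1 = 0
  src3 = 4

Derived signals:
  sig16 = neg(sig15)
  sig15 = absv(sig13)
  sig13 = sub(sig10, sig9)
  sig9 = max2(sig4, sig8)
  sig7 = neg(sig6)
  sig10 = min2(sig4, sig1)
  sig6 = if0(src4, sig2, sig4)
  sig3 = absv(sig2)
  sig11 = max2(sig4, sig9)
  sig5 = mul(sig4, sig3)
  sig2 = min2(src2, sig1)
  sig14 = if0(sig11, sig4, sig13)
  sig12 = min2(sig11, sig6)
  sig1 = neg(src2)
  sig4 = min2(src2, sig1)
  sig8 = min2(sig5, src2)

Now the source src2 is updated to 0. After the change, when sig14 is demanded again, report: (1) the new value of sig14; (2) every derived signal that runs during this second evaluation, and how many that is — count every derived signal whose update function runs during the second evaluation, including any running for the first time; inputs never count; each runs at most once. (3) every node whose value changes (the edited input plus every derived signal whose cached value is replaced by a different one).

First evaluation (everything demanded from the output):
  sig1 = neg(-8) = 8
  sig2 = min2(-8, 8) = -8
  sig3 = absv(-8) = 8
  sig4 = min2(-8, 8) = -8
  sig5 = mul(-8, 8) = -64
  sig8 = min2(-64, -8) = -64
  sig9 = max2(-8, -64) = -8
  sig10 = min2(-8, 8) = -8
  sig11 = max2(-8, -8) = -8
  sig13 = sub(-8, -8) = 0
  sig14 = if0(sig11=-8 -> else branch sig13) = 0

Propagation after the edit:
  sig1: runs — src2 -8->0; result 0.
  sig2: runs — src2 -8->0; sig1 8->0; result 0.
  sig3: runs — sig2 -8->0; result 0.
  sig4: runs — src2 -8->0; sig1 8->0; result 0.
  sig5: runs — sig4 -8->0; sig3 8->0; result 0.
  sig8: runs — sig5 -64->0; src2 -8->0; result 0.
  sig9: runs — sig4 -8->0; sig8 -64->0; result 0.
  sig10: marked dirty but never re-examined — demand shifted away from it.
  sig11: runs — sig4 -8->0; sig9 -8->0; result 0.
  sig13: marked dirty but never re-examined — demand shifted away from it.
  sig14: runs — sig11 -8->0; result 0 (same value as before).

Key observation: a condition flipped, so demand moved to the other branch — sig10, sig13 are never re-examined.

New value of sig14: 0.
Derived signals that run: sig1, sig2, sig3, sig4, sig5, sig8, sig9, sig11, sig14 — 9 in total.
Values that change: src2, sig1, sig2, sig3, sig4, sig5, sig8, sig9, sig11.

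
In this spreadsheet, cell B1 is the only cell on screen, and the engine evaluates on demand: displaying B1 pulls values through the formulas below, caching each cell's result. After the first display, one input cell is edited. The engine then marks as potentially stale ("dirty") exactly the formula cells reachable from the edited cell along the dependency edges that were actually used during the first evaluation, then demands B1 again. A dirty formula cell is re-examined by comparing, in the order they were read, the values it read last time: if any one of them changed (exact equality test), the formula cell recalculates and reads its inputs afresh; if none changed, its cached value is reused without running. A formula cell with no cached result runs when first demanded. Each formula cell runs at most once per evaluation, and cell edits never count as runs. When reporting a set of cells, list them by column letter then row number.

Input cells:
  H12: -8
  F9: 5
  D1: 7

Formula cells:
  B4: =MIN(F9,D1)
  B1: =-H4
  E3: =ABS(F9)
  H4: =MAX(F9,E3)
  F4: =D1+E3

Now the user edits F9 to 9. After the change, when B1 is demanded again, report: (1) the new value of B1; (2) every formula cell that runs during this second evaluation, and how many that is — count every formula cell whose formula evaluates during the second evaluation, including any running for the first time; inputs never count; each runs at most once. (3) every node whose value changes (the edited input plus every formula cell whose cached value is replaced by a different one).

B1 now evaluates to -9.
Run set: B1, E3, H4 (3 run).
Changed values: B1, E3, F9, H4.

Initial pass — values computed on the first demand:
  E3 = ABS(5) = 5
  H4 = MAX(5, 5) = 5
  B1 = -(5) = -5

Second demand — change propagation:
  E3: re-runs because F9 5->9; new result 9.
  H4: re-runs because F9 5->9; E3 5->9; new result 9.
  B1: re-runs because H4 5->9; new result -9.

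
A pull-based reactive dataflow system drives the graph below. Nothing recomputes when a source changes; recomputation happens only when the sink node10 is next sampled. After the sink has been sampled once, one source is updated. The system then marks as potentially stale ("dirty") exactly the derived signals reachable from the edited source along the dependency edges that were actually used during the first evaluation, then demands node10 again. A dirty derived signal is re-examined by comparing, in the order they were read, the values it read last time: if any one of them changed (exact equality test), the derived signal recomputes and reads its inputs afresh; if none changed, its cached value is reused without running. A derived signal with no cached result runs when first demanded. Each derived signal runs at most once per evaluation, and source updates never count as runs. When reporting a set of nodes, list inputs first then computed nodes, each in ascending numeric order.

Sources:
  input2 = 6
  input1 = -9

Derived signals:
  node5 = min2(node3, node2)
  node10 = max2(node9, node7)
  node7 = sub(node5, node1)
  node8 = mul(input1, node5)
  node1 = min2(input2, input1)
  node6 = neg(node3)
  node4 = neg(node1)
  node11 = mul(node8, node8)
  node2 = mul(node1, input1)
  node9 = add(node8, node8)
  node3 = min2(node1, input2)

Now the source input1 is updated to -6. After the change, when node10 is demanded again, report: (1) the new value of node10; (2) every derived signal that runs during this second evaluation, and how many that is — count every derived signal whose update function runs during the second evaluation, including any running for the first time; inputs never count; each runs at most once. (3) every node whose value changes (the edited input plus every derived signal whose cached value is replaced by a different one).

New value of node10: 72.
Derived signals that run: node1, node2, node3, node5, node7, node8, node9, node10 — 8 in total.
Values that change: input1, node1, node2, node3, node5, node8, node9, node10.

First evaluation (everything demanded from the output):
  node1 = min2(6, -9) = -9
  node2 = mul(-9, -9) = 81
  node3 = min2(-9, 6) = -9
  node5 = min2(-9, 81) = -9
  node7 = sub(-9, -9) = 0
  node8 = mul(-9, -9) = 81
  node9 = add(81, 81) = 162
  node10 = max2(162, 0) = 162

Propagation after the edit:
  node1: runs — input1 -9->-6; result -6.
  node2: runs — node1 -9->-6; input1 -9->-6; result 36.
  node3: runs — node1 -9->-6; result -6.
  node5: runs — node3 -9->-6; node2 81->36; result -6.
  node7: runs — node5 -9->-6; node1 -9->-6; result 0 (same value as before).
  node8: runs — input1 -9->-6; node5 -9->-6; result 36.
  node9: runs — node8 81->36; node8 81->36; result 72.
  node10: runs — node9 162->72; result 72.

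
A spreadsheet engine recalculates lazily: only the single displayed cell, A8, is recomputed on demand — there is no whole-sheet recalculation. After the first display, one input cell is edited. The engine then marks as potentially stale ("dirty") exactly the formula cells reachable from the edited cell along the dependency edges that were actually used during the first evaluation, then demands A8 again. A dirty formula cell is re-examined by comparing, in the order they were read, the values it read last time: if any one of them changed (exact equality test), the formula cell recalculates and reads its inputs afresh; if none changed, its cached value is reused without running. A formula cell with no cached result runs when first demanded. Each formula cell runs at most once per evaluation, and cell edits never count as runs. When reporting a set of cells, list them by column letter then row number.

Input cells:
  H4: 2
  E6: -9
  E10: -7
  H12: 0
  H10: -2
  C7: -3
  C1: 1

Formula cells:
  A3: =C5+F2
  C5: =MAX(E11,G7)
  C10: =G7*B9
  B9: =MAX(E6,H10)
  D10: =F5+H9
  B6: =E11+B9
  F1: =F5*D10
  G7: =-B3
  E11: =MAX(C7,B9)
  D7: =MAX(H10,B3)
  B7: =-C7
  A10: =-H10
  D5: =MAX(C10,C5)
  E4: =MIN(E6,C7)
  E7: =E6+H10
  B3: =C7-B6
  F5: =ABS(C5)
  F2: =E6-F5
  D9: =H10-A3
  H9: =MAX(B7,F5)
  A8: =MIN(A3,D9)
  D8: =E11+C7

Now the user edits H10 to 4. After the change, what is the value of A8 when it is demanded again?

First evaluation (everything demanded from the output):
  B9 = MAX(-9, -2) = -2
  E11 = MAX(-3, -2) = -2
  B6 = -2 + -2 = -4
  B3 = -3 - -4 = 1
  G7 = -(1) = -1
  C5 = MAX(-2, -1) = -1
  F5 = ABS(-1) = 1
  F2 = -9 - 1 = -10
  A3 = -1 + -10 = -11
  D9 = -2 - -11 = 9
  A8 = MIN(-11, 9) = -11

Propagation after the edit:
  B9: runs — H10 -2->4; result 4.
  E11: runs — B9 -2->4; result 4.
  B6: runs — E11 -2->4; B9 -2->4; result 8.
  B3: runs — B6 -4->8; result -11.
  G7: runs — B3 1->-11; result 11.
  C5: runs — E11 -2->4; G7 -1->11; result 11.
  F5: runs — C5 -1->11; result 11.
  F2: runs — F5 1->11; result -20.
  A3: runs — C5 -1->11; F2 -10->-20; result -9.
  D9: runs — H10 -2->4; A3 -11->-9; result 13.
  A8: runs — A3 -11->-9; D9 9->13; result -9.

New value of A8: -9.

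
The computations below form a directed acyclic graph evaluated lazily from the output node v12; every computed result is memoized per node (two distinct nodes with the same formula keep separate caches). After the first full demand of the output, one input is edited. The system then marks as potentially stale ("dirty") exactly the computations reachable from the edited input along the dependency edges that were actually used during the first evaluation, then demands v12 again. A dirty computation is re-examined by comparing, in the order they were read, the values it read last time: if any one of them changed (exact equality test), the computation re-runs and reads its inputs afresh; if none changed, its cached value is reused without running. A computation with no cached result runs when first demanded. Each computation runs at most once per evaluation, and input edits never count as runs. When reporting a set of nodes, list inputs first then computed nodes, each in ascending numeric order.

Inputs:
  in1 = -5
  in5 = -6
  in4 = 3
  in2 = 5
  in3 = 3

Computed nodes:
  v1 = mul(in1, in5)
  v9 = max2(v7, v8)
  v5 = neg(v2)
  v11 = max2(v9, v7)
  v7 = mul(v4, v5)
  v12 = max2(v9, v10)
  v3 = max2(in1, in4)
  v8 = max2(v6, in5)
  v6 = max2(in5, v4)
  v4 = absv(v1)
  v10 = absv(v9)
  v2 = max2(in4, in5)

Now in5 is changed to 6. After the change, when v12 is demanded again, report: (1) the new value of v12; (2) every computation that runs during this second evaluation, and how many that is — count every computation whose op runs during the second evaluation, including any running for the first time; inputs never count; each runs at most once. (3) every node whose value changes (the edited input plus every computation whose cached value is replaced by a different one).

First demand of the output computes:
  v1 = mul(-5, -6) = 30
  v2 = max2(3, -6) = 3
  v4 = absv(30) = 30
  v5 = neg(3) = -3
  v6 = max2(-6, 30) = 30
  v7 = mul(30, -3) = -90
  v8 = max2(30, -6) = 30
  v9 = max2(-90, 30) = 30
  v10 = absv(30) = 30
  v12 = max2(30, 30) = 30

After the edit, cleaning proceeds:
  v1: a read changed (in5 -6->6) — executes, giving -30.
  v2: a read changed (in5 -6->6) — executes, giving 6.
  v4: a read changed (v1 30->-30) — executes, giving 30 — identical to its old value.
  v5: a read changed (v2 3->6) — executes, giving -6.
  v6: a read changed (in5 -6->6) — executes, giving 30 — identical to its old value.
  v7: a read changed (v5 -3->-6) — executes, giving -180.
  v8: a read changed (in5 -6->6) — executes, giving 30 — identical to its old value.
  v9: a read changed (v7 -90->-180) — executes, giving 30 — identical to its old value.
  v10: dirty, but its reads are unchanged (v9 unchanged); cached 30 stands.
  v12: dirty, but its reads are unchanged (v9 unchanged, v10 unchanged); cached 30 stands.

Note where the cutoff bites: v10 is checked, finds nothing changed, and keeps its cache.

Demanding v12 again yields 30.
8 computations run: v1, v2, v4, v5, v6, v7, v8, v9.
The nodes whose values change: in5, v1, v2, v5, v7.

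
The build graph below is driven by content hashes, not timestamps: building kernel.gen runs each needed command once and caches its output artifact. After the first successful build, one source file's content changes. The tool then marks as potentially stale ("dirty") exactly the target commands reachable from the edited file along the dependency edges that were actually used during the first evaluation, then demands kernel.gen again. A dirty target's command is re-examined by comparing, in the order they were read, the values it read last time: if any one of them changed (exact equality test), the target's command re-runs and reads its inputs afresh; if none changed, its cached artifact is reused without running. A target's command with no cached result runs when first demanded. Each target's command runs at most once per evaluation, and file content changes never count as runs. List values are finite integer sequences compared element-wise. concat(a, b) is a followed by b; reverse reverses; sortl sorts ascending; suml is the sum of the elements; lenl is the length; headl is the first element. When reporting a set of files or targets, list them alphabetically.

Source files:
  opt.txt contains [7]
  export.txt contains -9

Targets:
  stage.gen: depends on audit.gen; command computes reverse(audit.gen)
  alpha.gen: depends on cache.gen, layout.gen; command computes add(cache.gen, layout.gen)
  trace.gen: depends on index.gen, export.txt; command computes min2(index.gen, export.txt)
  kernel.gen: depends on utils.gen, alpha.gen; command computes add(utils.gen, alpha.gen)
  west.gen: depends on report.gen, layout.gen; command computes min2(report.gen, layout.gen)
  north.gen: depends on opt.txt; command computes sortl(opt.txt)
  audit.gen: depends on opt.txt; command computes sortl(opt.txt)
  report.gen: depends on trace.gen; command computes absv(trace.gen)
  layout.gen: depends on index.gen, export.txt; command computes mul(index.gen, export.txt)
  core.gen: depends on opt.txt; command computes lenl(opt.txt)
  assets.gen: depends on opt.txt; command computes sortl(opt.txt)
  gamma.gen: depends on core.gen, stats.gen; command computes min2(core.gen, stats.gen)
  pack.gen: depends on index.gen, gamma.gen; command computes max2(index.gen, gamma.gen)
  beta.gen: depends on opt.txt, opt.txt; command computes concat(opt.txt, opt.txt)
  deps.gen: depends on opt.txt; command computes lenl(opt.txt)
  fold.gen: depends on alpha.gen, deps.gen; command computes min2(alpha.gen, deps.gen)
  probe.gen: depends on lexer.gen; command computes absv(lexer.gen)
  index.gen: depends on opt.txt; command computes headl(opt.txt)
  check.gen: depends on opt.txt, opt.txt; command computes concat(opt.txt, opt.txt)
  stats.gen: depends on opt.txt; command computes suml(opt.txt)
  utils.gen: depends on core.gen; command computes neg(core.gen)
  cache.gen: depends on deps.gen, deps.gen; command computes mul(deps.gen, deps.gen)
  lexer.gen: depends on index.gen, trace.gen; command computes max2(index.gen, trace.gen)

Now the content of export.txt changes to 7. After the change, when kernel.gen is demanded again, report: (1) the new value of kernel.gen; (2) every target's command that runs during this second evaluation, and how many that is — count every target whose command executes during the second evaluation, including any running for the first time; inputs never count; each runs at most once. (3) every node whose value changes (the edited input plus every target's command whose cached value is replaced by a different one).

kernel.gen now evaluates to 49.
Run set: alpha.gen, kernel.gen, layout.gen (3 run).
Changed values: alpha.gen, export.txt, kernel.gen, layout.gen.

Initial pass — values computed on the first demand:
  core.gen = lenl([7]) = 1
  deps.gen = lenl([7]) = 1
  cache.gen = mul(1, 1) = 1
  index.gen = headl([7]) = 7
  layout.gen = mul(7, -9) = -63
  alpha.gen = add(1, -63) = -62
  utils.gen = neg(1) = -1
  kernel.gen = add(-1, -62) = -63

Second demand — change propagation:
  layout.gen: re-runs because export.txt -9->7; new result 49.
  alpha.gen: re-runs because layout.gen -63->49; new result 50.
  kernel.gen: re-runs because alpha.gen -62->50; new result 49.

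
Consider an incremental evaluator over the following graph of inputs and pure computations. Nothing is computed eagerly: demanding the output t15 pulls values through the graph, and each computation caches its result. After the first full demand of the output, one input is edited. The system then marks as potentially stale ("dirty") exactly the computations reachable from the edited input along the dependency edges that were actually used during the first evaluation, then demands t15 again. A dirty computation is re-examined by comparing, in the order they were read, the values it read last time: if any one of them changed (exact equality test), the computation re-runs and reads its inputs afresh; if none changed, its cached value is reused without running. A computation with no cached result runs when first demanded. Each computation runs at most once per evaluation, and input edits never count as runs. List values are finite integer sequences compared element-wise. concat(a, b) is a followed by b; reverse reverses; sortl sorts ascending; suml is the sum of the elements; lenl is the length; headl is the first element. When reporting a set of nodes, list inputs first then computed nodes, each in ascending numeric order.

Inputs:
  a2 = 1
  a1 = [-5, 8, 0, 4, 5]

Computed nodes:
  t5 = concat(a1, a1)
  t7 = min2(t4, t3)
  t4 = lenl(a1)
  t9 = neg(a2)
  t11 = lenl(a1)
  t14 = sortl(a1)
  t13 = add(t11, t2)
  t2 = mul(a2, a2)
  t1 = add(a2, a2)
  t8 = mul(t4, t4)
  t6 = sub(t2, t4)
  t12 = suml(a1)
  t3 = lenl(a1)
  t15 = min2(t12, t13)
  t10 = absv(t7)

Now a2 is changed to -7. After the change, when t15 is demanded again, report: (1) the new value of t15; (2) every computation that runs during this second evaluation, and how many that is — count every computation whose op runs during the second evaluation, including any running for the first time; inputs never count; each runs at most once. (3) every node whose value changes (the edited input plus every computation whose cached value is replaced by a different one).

t15 now evaluates to 12.
Run set: t2, t13, t15 (3 run).
Changed values: a2, t2, t13, t15.

Initial pass — values computed on the first demand:
  t2 = mul(1, 1) = 1
  t11 = lenl([-5, 8, 0, 4, 5]) = 5
  t12 = suml([-5, 8, 0, 4, 5]) = 12
  t13 = add(5, 1) = 6
  t15 = min2(12, 6) = 6

Second demand — change propagation:
  t2: re-runs because a2 1->-7; a2 1->-7; new result 49.
  t13: re-runs because t2 1->49; new result 54.
  t15: re-runs because t13 6->54; new result 12.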